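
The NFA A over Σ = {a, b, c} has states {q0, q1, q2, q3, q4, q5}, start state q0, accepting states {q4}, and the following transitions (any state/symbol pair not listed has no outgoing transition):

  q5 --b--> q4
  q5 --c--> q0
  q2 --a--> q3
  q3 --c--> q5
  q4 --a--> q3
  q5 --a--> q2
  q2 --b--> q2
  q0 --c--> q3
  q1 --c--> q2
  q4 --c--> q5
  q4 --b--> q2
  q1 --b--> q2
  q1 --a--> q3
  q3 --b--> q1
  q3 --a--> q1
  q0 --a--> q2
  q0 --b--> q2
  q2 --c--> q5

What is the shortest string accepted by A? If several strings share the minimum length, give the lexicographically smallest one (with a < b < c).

A breadth-first search from q0 reaches an accepting state first via the path q0 → q2 → q5 → q4 on input acb.
No string of length < 3 is accepted (BFS exhausts all shorter strings without reaching an accepting state), and acb is the lexicographically least accepting string of length 3.

acb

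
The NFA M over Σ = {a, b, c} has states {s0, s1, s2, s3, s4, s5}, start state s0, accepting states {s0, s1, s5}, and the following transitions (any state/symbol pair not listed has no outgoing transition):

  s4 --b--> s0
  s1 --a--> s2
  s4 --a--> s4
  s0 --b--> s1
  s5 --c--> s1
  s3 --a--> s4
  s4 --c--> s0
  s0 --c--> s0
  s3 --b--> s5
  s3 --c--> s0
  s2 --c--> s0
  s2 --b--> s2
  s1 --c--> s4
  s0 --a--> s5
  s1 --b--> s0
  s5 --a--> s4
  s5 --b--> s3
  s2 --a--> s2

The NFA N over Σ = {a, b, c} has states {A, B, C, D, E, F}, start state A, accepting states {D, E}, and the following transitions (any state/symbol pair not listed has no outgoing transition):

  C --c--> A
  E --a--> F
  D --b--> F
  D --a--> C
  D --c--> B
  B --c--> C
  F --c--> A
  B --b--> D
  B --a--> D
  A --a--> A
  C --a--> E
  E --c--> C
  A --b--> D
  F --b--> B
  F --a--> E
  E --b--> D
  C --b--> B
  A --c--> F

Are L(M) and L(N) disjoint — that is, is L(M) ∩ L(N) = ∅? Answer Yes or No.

The string b is accepted by both M and N.
Hence L(M) ∩ L(N) ≠ ∅.

No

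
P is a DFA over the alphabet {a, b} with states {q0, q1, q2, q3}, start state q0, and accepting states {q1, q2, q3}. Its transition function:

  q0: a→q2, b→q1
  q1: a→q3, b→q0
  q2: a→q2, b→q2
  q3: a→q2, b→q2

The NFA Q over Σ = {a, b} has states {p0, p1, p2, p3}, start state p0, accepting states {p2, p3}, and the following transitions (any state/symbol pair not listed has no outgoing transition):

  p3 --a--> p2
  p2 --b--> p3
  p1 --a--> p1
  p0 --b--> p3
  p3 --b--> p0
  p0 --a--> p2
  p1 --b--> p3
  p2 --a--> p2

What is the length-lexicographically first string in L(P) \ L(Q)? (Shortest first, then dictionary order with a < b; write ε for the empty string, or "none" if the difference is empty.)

The string abb is accepted by P but not by Q.
No shorter string lies in the difference, and abb is the lexicographically first length-3 string in L(P) \ L(Q).

abb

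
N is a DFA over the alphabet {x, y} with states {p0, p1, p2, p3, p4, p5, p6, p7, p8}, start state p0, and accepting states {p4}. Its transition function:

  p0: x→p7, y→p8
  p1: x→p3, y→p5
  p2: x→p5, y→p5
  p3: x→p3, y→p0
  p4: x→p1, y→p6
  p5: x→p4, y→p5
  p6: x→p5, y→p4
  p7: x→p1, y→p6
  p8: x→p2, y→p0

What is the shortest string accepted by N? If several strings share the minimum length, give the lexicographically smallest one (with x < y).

A breadth-first search from p0 reaches an accepting state first via the path p0 → p7 → p6 → p4 on input xyy.
No string of length < 3 is accepted (BFS exhausts all shorter strings without reaching an accepting state), and xyy is the lexicographically least accepting string of length 3.

xyy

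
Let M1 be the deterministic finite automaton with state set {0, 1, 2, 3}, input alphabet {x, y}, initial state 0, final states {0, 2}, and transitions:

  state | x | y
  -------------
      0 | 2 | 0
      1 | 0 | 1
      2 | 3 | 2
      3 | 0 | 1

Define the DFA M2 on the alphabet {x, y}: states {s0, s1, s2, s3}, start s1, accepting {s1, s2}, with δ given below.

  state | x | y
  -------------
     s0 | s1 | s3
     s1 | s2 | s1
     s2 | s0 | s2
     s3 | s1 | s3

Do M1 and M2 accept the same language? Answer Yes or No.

Exploring the product automaton M1 × M2 from the start pair (0, s1), following both machines on each input symbol, reaches 4 state pairs: (0, s1), (2, s2), (3, s0), (1, s3).
M1 accepts in {0, 2} and M2 accepts in {s1, s2}. In every reachable pair the two components are either both accepting — (0, s1), (2, s2) — or both non-accepting, so no string is accepted by exactly one of the machines: L(M1) \ L(M2) and L(M2) \ L(M1) are both empty.
Hence every string is accepted by M1 iff it is accepted by M2, and the two languages coincide.

Yes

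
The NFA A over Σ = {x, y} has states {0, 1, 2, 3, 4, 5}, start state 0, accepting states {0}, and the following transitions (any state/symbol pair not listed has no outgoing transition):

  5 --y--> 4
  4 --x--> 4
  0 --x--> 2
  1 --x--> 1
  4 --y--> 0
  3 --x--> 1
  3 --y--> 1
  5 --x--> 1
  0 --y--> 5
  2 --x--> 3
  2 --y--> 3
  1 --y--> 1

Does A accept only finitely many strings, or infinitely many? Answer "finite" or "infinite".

State 0 is reachable from the start and can reach an accepting state, and it lies on the cycle 0 → 5 → 4 → 0.
Traversing that cycle any number of times yields accepted strings of unbounded length, so the language is infinite.

infinite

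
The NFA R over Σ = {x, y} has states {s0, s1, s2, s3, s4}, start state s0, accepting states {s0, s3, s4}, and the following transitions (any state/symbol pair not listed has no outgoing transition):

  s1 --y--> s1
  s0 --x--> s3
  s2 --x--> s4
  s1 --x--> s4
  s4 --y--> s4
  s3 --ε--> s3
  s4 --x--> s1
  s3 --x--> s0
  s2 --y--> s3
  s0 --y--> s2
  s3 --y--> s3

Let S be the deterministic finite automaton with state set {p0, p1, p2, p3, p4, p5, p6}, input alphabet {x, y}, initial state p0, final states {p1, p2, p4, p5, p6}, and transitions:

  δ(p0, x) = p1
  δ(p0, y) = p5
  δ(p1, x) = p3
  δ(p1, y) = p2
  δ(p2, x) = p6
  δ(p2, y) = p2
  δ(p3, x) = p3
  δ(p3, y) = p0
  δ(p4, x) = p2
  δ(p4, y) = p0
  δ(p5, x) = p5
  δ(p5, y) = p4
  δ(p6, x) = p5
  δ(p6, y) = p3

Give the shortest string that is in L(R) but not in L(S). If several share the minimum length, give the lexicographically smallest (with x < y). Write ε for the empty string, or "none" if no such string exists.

The empty string ε is accepted by R but not by S.
Since ε is the unique shortest string, it is the required witness.

ε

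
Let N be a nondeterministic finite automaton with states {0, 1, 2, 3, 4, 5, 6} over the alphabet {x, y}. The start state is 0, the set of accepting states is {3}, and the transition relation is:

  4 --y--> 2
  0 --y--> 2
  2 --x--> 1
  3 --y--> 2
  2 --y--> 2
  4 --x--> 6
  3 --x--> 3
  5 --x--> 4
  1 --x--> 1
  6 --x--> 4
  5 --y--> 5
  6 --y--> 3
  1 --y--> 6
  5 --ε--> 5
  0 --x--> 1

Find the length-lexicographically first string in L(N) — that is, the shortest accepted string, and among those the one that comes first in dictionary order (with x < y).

xyy

A breadth-first search from 0 reaches an accepting state first via the path 0 → 1 → 6 → 3 on input xyy.
No string of length < 3 is accepted (BFS exhausts all shorter strings without reaching an accepting state), and xyy is the lexicographically least accepting string of length 3.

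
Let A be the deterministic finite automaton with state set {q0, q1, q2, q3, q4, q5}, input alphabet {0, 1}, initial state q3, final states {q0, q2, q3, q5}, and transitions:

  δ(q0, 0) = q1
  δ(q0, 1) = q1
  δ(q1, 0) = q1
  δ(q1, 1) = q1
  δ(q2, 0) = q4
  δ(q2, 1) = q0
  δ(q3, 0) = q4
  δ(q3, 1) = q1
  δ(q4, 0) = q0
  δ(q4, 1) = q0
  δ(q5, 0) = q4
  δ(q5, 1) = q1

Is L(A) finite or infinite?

The useful states (reachable from q3 and able to reach an accepting state) are {q0, q3, q4}.
Restricted to these states the transition graph has no cycle, so every accepting path has bounded length and L is finite.

finite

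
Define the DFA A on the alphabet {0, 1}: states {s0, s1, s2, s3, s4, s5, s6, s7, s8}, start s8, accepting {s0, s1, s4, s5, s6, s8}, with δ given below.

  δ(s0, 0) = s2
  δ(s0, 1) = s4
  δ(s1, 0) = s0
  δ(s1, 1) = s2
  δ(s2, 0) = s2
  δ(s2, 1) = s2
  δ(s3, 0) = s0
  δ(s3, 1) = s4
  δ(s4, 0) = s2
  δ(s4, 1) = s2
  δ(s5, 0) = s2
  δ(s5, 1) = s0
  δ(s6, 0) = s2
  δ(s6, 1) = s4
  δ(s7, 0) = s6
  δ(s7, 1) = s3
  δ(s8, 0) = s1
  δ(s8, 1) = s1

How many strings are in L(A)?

The useful subgraph on states {s0, s1, s4, s8} is acyclic, so L(A) is finite; the longest accepting path visits 4 useful states, giving maximum string length 3.
Counting accepting paths from s8 by length: 1 of length 0, 2 of length 1, 2 of length 2, 2 of length 3. Total 7.

7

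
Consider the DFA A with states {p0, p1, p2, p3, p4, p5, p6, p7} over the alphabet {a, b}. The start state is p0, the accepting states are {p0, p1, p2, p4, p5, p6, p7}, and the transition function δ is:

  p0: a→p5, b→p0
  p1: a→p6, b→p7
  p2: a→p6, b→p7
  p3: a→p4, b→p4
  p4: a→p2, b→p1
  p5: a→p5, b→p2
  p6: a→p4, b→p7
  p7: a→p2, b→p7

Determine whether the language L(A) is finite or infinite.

State p0 is reachable from the start and can reach an accepting state, and it lies on the cycle p0 → p0.
Traversing that cycle any number of times yields accepted strings of unbounded length, so the language is infinite.

infinite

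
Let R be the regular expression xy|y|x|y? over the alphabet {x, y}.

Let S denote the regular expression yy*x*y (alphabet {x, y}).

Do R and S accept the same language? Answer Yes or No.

The empty string ε is accepted by R but rejected by S.
So L(R) ≠ L(S).

No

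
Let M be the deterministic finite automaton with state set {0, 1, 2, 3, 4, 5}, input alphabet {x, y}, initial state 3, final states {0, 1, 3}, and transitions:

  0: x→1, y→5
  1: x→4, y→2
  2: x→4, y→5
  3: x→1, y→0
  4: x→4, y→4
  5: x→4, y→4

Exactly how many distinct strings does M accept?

4

The useful subgraph on states {0, 1, 3} is acyclic, so L(M) is finite; the longest accepting path visits 3 useful states, giving maximum string length 2.
Counting accepting paths from 3 by length: 1 of length 0, 2 of length 1, 1 of length 2. Total 4.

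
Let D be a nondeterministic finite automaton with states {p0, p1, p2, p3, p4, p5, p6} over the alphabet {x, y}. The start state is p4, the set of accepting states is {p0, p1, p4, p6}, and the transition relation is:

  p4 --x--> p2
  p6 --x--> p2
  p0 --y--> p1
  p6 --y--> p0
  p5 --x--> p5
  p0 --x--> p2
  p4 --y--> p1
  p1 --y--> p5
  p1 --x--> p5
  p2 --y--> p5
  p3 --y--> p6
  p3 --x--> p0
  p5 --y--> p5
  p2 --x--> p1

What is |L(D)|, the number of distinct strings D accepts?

The useful subgraph on states {p1, p2, p4} is acyclic, so L(D) is finite; the longest accepting path visits 3 useful states, giving maximum string length 2.
Counting accepting paths from p4 by length: 1 of length 0, 1 of length 1, 1 of length 2. Total 3.

3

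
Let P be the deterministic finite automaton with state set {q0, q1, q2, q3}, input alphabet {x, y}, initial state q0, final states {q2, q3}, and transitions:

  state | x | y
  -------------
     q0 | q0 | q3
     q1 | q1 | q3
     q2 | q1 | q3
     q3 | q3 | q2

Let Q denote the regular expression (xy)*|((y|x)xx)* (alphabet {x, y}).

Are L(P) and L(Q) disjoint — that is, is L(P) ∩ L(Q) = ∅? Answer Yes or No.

No

The string xy is accepted by both P and Q.
Hence L(P) ∩ L(Q) ≠ ∅.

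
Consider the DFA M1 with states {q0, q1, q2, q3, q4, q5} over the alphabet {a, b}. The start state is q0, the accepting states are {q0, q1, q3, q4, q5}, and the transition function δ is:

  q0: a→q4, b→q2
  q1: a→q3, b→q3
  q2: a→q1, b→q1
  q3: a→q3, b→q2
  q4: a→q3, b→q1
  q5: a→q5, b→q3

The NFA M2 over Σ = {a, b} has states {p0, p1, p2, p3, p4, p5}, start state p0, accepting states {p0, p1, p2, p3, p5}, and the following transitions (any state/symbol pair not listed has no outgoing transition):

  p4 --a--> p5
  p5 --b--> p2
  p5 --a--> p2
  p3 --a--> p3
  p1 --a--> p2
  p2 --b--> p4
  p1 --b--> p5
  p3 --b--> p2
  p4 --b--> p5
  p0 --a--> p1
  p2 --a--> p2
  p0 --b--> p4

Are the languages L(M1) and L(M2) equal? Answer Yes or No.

Exploring the product automaton M1 × M2 from the start pair (q0, p0), following both machines on each input symbol, reaches 5 state pairs: (q0, p0), (q4, p1), (q2, p4), (q3, p2), (q1, p5).
M1 accepts in {q0, q1, q3, q4, q5} and M2 accepts in {p0, p1, p2, p3, p5}. In every reachable pair the two components are either both accepting — (q0, p0), (q4, p1), (q3, p2), (q1, p5) — or both non-accepting, so no string is accepted by exactly one of the machines: L(M1) \ L(M2) and L(M2) \ L(M1) are both empty.
Hence every string is accepted by M1 iff it is accepted by M2, and the two languages coincide.

Yes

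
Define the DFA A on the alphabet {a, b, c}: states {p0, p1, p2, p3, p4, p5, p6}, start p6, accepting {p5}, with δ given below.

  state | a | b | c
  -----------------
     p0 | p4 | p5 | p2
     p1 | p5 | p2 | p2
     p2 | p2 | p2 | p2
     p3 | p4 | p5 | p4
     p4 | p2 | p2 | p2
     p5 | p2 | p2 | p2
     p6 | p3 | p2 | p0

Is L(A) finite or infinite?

The useful states (reachable from p6 and able to reach an accepting state) are {p0, p3, p5, p6}.
Restricted to these states the transition graph has no cycle, so every accepting path has bounded length and L is finite.

finite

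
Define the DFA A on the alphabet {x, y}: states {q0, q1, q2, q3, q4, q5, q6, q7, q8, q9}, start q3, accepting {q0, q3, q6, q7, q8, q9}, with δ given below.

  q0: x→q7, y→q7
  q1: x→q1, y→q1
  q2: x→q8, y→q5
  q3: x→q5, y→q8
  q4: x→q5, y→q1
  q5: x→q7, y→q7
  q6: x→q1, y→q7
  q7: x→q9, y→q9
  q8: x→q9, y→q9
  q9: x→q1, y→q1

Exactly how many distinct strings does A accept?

10

The useful subgraph on states {q3, q5, q7, q8, q9} is acyclic, so L(A) is finite; the longest accepting path visits 4 useful states, giving maximum string length 3.
Counting accepting paths from q3 by length: 1 of length 0, 1 of length 1, 4 of length 2, 4 of length 3. Total 10.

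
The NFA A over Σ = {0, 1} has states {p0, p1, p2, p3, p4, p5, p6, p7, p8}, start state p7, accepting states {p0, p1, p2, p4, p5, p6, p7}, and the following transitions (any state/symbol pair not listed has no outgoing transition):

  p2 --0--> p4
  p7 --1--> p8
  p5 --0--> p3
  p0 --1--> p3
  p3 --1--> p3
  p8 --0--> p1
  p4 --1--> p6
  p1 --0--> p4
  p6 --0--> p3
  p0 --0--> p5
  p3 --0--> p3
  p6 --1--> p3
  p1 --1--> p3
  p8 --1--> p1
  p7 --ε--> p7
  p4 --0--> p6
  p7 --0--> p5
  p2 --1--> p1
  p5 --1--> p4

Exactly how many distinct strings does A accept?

13

The useful subgraph on states {p1, p4, p5, p6, p7, p8} is acyclic, so L(A) is finite; the longest accepting path visits 5 useful states, giving maximum string length 4.
Counting accepting paths from p7 by length: 1 of length 0, 1 of length 1, 3 of length 2, 4 of length 3, 4 of length 4. Total 13.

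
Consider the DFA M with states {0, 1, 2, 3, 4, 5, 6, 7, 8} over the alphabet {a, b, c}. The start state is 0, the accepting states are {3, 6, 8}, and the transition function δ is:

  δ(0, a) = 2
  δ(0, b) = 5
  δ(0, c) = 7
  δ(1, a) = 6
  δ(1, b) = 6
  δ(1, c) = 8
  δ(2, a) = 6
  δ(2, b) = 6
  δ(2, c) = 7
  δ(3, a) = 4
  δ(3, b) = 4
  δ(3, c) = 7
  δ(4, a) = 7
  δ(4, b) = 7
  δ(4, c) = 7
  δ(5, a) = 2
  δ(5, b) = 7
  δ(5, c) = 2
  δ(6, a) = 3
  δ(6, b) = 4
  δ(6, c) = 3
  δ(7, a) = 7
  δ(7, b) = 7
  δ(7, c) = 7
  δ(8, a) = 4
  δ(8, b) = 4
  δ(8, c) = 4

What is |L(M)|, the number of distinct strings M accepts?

18

The useful subgraph on states {0, 2, 3, 5, 6} is acyclic, so L(M) is finite; the longest accepting path visits 5 useful states, giving maximum string length 4.
Counting accepting paths from 0 by length: 2 of length 2, 8 of length 3, 8 of length 4. Total 18.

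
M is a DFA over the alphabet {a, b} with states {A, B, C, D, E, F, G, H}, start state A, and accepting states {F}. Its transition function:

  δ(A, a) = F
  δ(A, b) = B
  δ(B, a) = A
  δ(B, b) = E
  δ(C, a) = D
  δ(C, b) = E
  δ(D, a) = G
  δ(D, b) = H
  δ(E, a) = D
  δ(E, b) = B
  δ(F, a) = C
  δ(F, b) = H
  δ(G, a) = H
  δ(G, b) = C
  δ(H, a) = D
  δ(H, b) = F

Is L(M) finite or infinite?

State A is reachable from the start and can reach an accepting state, and it lies on the cycle A → B → A.
Traversing that cycle any number of times yields accepted strings of unbounded length, so the language is infinite.

infinite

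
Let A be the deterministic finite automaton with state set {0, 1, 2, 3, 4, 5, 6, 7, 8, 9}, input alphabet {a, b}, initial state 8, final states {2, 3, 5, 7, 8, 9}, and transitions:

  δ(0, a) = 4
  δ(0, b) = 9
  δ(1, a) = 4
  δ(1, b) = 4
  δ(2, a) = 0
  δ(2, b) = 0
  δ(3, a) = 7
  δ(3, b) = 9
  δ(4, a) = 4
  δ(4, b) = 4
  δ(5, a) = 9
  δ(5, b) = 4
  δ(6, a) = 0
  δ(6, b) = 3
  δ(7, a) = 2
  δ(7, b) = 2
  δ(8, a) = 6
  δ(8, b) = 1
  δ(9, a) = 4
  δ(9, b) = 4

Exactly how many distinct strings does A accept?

11

The useful subgraph on states {0, 2, 3, 6, 7, 8, 9} is acyclic, so L(A) is finite; the longest accepting path visits 7 useful states, giving maximum string length 6.
Counting accepting paths from 8 by length: 1 of length 0, 1 of length 2, 3 of length 3, 2 of length 4, 4 of length 6. Total 11.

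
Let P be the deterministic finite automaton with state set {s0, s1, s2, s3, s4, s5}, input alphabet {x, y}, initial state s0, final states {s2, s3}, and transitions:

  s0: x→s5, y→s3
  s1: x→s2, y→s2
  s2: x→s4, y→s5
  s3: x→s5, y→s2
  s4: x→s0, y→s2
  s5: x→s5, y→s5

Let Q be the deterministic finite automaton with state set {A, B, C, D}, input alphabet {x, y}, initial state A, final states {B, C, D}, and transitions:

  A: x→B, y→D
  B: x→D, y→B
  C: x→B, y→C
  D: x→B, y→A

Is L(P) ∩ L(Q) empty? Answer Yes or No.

No

The string y is accepted by both P and Q.
Hence L(P) ∩ L(Q) ≠ ∅.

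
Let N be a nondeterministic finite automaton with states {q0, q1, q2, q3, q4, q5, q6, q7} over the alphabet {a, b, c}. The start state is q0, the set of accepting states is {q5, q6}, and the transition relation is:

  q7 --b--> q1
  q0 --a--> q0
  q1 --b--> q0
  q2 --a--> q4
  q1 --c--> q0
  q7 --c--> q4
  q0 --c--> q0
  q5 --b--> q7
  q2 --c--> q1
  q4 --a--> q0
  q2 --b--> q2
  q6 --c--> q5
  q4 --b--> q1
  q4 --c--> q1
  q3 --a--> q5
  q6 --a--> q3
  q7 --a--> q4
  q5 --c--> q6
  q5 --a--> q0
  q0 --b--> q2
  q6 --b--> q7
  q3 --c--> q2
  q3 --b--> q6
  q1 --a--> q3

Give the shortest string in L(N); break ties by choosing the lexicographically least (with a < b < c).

A breadth-first search from q0 reaches an accepting state first via the path q0 → q2 → q1 → q3 → q5 on input bcaa.
No string of length < 4 is accepted (BFS exhausts all shorter strings without reaching an accepting state), and bcaa is the lexicographically least accepting string of length 4.

bcaa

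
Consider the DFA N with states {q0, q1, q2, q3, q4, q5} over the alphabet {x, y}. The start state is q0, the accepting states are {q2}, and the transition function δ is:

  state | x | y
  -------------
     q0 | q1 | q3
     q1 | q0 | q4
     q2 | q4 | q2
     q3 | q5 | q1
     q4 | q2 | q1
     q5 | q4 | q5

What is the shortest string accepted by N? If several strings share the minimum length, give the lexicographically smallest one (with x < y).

A breadth-first search from q0 reaches an accepting state first via the path q0 → q1 → q4 → q2 on input xyx.
No string of length < 3 is accepted (BFS exhausts all shorter strings without reaching an accepting state), and xyx is the lexicographically least accepting string of length 3.

xyx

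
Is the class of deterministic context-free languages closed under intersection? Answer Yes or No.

No

DCFLs are closed under complement (normalise the DPDA to read all of its input, then flip the verdict). If they were also closed under intersection, De Morgan would make them closed under union; but {aⁿbⁿ : n≥0} and {aⁿb²ⁿ : n≥0} are DCFLs (push the a's; pop one per b, respectively one per two b's) whose union no deterministic PDA accepts: a DPDA for it would have a single run on aⁿb²ⁿ, accepting after the prefix aⁿbⁿ and accepting again after n more b's; an ordinary PDA that simulates it on a's and b's and, at any moment when it is accepting, may switch to reading only a fresh letter c while feeding each c to the simulation as a b, would accept aⁱbʲcᵏ (k≥1) exactly when both aⁱbʲ and aⁱbʲ⁺ᵏ are in the language, i.e. its language intersected with the regular set a*b*c⁺ would be exactly {aⁿbⁿcⁿ : n≥1} — impossible, since context-free languages are closed under intersection with regular sets and {aⁿbⁿcⁿ} is not context-free.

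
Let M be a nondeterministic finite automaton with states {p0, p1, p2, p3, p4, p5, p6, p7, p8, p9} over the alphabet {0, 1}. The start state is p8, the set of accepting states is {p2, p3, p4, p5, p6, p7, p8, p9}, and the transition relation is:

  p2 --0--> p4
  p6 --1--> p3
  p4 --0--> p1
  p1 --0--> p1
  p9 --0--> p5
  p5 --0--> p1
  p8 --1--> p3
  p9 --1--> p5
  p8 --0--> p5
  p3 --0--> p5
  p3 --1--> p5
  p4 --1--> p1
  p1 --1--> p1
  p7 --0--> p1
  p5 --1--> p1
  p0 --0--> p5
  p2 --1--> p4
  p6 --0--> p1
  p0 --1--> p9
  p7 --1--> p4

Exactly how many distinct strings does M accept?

5

The useful subgraph on states {p3, p5, p8} is acyclic, so L(M) is finite; the longest accepting path visits 3 useful states, giving maximum string length 2.
Counting accepting paths from p8 by length: 1 of length 0, 2 of length 1, 2 of length 2. Total 5.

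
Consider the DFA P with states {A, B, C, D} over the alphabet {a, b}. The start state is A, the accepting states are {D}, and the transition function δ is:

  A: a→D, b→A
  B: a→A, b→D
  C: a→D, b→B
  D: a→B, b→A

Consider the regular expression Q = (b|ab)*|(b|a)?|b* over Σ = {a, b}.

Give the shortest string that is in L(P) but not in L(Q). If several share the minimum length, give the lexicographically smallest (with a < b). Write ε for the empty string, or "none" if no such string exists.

The string ba is accepted by P but not by Q.
No shorter string lies in the difference, and ba is the lexicographically first length-2 string in L(P) \ L(Q).

ba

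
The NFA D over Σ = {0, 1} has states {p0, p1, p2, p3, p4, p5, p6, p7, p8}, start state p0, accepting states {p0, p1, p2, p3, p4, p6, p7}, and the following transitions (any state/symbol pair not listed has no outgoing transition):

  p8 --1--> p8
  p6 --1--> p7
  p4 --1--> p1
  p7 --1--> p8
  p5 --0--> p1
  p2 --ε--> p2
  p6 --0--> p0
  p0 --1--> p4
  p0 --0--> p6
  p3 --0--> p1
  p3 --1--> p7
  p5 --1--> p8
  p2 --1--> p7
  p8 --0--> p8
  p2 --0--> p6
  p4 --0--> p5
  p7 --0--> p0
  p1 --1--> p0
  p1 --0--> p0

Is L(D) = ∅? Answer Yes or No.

No

The empty string ε is accepted: the run p0 ends in the accepting state p0.
Since at least one string is accepted, L(D) is not empty.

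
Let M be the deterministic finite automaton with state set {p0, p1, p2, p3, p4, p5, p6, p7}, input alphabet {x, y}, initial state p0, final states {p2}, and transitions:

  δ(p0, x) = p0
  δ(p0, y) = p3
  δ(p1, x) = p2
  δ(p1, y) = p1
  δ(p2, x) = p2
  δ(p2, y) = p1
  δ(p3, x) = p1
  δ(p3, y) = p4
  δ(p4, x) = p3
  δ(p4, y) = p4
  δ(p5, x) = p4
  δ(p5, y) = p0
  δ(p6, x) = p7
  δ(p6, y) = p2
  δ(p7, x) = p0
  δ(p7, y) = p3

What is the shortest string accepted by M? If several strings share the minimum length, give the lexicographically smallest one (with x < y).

A breadth-first search from p0 reaches an accepting state first via the path p0 → p3 → p1 → p2 on input yxx.
No string of length < 3 is accepted (BFS exhausts all shorter strings without reaching an accepting state), and yxx is the lexicographically least accepting string of length 3.

yxx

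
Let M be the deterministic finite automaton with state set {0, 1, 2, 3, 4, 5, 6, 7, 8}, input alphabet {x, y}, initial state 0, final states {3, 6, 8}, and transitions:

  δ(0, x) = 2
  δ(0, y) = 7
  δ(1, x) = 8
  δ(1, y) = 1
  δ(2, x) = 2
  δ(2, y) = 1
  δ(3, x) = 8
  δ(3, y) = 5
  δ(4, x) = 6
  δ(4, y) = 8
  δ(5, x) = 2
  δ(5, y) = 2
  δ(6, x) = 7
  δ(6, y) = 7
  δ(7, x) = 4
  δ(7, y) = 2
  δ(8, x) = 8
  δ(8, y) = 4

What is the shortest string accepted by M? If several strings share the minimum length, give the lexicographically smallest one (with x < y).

xyx

A breadth-first search from 0 reaches an accepting state first via the path 0 → 2 → 1 → 8 on input xyx.
No string of length < 3 is accepted (BFS exhausts all shorter strings without reaching an accepting state), and xyx is the lexicographically least accepting string of length 3.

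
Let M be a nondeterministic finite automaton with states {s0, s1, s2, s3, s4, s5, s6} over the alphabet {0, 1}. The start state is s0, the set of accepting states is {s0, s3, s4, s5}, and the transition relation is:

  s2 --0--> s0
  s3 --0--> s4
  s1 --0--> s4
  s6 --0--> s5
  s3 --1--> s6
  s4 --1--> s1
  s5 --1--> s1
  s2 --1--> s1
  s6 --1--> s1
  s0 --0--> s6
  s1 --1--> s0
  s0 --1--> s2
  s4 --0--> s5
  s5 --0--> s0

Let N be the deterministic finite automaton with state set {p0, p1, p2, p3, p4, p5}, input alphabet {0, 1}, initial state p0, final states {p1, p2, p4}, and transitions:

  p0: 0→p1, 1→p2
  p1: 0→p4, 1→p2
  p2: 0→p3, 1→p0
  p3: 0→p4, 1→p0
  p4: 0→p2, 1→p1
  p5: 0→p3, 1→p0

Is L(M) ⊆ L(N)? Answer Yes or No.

No

The empty string ε is in L(M) but not in L(N).
So L(M) ⊄ L(N).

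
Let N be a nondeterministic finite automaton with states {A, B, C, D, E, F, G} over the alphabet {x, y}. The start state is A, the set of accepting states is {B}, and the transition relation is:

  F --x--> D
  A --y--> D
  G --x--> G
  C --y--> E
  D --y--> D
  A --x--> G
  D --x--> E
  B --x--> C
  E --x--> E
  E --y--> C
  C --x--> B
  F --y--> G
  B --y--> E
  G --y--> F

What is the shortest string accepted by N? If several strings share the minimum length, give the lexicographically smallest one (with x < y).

A breadth-first search from A reaches an accepting state first via the path A → D → E → C → B on input yxyx.
No string of length < 4 is accepted (BFS exhausts all shorter strings without reaching an accepting state), and yxyx is the lexicographically least accepting string of length 4.

yxyx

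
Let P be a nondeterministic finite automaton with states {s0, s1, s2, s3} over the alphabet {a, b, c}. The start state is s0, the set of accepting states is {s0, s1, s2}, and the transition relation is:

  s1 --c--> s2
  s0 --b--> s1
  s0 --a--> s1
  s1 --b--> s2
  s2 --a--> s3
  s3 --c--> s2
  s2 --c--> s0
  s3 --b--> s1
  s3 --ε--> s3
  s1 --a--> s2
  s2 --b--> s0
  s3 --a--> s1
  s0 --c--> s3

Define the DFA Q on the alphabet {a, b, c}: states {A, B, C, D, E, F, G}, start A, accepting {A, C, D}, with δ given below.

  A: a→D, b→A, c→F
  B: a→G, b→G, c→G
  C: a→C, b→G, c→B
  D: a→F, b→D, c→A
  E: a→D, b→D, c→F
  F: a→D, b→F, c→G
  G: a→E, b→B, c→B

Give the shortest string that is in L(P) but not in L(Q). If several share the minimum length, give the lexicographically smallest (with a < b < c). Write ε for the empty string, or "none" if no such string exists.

The string aa is accepted by P but not by Q.
No shorter string lies in the difference, and aa is the lexicographically first length-2 string in L(P) \ L(Q).

aa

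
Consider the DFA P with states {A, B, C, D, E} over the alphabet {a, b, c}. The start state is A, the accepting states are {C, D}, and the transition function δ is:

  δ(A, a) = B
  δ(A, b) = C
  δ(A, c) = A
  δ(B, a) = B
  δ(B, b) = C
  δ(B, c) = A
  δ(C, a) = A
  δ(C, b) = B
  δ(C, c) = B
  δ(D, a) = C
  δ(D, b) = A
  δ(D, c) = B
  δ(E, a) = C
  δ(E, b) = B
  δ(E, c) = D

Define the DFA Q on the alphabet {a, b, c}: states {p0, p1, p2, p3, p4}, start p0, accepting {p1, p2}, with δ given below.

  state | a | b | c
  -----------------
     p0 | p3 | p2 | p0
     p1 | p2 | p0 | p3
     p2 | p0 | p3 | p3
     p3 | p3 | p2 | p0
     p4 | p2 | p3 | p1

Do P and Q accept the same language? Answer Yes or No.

Exploring the product automaton P × Q from the start pair (A, p0), following both machines on each input symbol, reaches 3 state pairs: (A, p0), (B, p3), (C, p2).
P accepts in {C, D} and Q accepts in {p1, p2}. In every reachable pair the two components are either both accepting — (C, p2) — or both non-accepting, so no string is accepted by exactly one of the machines: L(P) \ L(Q) and L(Q) \ L(P) are both empty.
Hence every string is accepted by P iff it is accepted by Q, and the two languages coincide.

Yes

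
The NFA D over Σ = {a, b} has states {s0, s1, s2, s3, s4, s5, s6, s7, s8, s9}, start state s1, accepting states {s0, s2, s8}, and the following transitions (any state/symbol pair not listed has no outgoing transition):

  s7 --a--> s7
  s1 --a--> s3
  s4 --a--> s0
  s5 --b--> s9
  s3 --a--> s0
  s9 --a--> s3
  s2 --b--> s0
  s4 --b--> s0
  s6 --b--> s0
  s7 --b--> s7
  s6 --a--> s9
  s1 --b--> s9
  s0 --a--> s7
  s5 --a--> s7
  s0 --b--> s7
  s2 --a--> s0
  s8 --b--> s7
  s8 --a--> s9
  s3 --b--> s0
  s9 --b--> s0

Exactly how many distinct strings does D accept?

The useful subgraph on states {s0, s1, s3, s9} is acyclic, so L(D) is finite; the longest accepting path visits 4 useful states, giving maximum string length 3.
Counting accepting paths from s1 by length: 3 of length 2, 2 of length 3. Total 5.

5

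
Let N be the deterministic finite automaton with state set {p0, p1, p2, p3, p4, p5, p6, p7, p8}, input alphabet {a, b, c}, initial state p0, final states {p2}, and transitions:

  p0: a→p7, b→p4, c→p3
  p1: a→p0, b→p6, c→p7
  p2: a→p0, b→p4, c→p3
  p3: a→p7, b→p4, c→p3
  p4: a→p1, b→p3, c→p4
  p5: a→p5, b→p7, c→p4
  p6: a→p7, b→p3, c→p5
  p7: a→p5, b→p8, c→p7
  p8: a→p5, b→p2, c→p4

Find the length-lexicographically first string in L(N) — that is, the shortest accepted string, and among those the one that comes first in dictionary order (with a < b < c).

abb

A breadth-first search from p0 reaches an accepting state first via the path p0 → p7 → p8 → p2 on input abb.
No string of length < 3 is accepted (BFS exhausts all shorter strings without reaching an accepting state), and abb is the lexicographically least accepting string of length 3.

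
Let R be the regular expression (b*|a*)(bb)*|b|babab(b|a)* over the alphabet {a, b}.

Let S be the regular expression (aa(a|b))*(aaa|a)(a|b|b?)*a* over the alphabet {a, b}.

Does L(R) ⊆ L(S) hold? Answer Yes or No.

No

The empty string ε is in L(R) but not in L(S).
So L(R) ⊄ L(S).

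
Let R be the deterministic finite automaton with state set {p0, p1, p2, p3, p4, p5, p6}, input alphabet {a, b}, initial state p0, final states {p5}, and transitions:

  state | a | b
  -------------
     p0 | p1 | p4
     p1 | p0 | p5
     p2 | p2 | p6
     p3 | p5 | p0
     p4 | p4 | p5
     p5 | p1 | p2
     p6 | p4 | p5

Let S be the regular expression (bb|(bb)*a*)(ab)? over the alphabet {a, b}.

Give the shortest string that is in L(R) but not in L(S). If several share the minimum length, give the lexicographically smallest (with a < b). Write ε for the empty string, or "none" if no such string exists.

bab

The string bab is accepted by R but not by S.
No shorter string lies in the difference, and bab is the lexicographically first length-3 string in L(R) \ L(S).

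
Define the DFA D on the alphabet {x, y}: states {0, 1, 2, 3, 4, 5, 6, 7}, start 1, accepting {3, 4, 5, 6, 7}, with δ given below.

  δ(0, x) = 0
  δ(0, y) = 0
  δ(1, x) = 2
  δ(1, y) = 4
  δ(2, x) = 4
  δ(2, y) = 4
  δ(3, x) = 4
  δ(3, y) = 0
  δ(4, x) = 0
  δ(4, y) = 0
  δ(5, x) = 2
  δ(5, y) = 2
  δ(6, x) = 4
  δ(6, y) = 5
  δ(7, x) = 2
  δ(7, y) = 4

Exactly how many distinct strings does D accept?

3

The useful subgraph on states {1, 2, 4} is acyclic, so L(D) is finite; the longest accepting path visits 3 useful states, giving maximum string length 2.
Counting accepting paths from 1 by length: 1 of length 1, 2 of length 2. Total 3.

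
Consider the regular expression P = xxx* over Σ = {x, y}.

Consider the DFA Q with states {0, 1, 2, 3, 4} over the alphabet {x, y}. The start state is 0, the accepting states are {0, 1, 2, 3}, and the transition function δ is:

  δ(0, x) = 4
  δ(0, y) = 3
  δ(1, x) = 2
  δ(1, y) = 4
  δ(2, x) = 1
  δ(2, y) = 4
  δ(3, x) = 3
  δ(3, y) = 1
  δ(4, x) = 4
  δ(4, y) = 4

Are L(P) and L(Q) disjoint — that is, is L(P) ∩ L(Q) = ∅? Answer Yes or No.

Yes

Converting the expression P to a DFA (subset construction, then merging equivalent states) gives the minimal DFA with states {p0, p1, p2, p3}, start state p0, accepting states {p3} and transitions p0: x→p1, y→p2; p1: x→p3, y→p2; p2: x→p2, y→p2; p3: x→p3, y→p2.
Exploring the product automaton P × Q from the start pair (p0, 0), following both machines on each input symbol, reaches 7 state pairs: (p0, 0), (p1, 4), (p2, 3), (p3, 4), (p2, 4), (p2, 1), (p2, 2).
P accepts in {p3} and Q accepts in {0, 1, 2, 3}; no reachable pair has both components accepting, so no string drives both machines to acceptance simultaneously and L(P) ∩ L(Q) = ∅.
So no string is accepted by both, and the intersection is empty.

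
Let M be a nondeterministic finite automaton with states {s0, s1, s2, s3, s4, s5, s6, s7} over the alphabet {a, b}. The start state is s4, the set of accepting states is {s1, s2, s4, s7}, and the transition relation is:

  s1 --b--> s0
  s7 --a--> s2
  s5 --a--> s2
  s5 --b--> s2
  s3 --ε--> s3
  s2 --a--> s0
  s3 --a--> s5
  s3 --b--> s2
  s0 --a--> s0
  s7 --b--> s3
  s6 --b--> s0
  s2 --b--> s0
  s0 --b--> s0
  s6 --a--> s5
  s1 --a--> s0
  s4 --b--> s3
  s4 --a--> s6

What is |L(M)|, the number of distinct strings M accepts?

6

The useful subgraph on states {s2, s3, s4, s5, s6} is acyclic, so L(M) is finite; the longest accepting path visits 4 useful states, giving maximum string length 3.
Counting accepting paths from s4 by length: 1 of length 0, 1 of length 2, 4 of length 3. Total 6.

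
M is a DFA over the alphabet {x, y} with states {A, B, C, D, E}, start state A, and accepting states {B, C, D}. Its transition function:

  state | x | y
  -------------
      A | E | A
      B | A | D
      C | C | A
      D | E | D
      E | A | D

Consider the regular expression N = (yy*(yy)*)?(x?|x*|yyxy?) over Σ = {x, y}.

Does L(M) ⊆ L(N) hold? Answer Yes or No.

The string xy is in L(M) but not in L(N).
So L(M) ⊄ L(N).

No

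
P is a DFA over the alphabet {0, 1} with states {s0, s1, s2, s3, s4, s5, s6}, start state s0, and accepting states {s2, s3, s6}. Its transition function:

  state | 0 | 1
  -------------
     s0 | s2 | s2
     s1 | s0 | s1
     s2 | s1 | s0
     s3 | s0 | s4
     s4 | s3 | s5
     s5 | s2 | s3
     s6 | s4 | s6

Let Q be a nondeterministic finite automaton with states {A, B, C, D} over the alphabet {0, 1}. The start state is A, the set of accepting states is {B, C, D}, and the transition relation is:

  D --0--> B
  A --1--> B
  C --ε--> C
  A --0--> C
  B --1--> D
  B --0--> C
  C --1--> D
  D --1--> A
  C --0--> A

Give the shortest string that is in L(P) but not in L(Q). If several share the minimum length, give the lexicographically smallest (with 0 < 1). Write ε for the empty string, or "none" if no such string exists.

The string 011 is accepted by P but not by Q.
No shorter string lies in the difference, and 011 is the lexicographically first length-3 string in L(P) \ L(Q).

011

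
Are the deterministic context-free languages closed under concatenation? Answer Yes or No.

Take L₁ = {ε, c} (finite, hence regular and DCFL) and L₂ = {c aⁿbⁿ : n≥0} ∪ {cc aⁿb²ⁿ : n≥0} (a DCFL: the number of leading c's tells the DPDA whether to pop one stack symbol per b or per two b's). Then L₁L₂ ∩ cca⁺b* = {cc aⁿbⁿ : n≥1} ∪ {cc aⁿb²ⁿ : n≥1}. If L₁L₂ were a DCFL, so would be this intersection with a regular set, and a DPDA for it started from its configuration after reading cc would accept {aⁿbⁿ : n≥1} ∪ {aⁿb²ⁿ : n≥1}, which no deterministic PDA accepts (a DPDA for it would have a single run on aⁿb²ⁿ, accepting after the prefix aⁿbⁿ and accepting again after n more b's; an ordinary PDA that simulates it on a's and b's and, at any moment when it is accepting, may switch to reading only a fresh letter d while feeding each d to the simulation as a b, would accept aⁱbʲdᵏ (k≥1) exactly when both aⁱbʲ and aⁱbʲ⁺ᵏ are in the language, i.e. its language intersected with the regular set a*b*d⁺ would be exactly {aⁿbⁿdⁿ : n≥1} — impossible, since context-free languages are closed under intersection with regular sets and {aⁿbⁿdⁿ} is not context-free). Hence L₁L₂ is not a DCFL.

No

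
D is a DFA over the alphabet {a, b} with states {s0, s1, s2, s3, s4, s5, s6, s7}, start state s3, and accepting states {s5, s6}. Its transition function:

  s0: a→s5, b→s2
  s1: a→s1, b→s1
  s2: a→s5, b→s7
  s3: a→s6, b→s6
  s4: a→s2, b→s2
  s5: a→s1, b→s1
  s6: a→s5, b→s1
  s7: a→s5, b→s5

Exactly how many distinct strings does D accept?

The useful subgraph on states {s3, s5, s6} is acyclic, so L(D) is finite; the longest accepting path visits 3 useful states, giving maximum string length 2.
Counting accepting paths from s3 by length: 2 of length 1, 2 of length 2. Total 4.

4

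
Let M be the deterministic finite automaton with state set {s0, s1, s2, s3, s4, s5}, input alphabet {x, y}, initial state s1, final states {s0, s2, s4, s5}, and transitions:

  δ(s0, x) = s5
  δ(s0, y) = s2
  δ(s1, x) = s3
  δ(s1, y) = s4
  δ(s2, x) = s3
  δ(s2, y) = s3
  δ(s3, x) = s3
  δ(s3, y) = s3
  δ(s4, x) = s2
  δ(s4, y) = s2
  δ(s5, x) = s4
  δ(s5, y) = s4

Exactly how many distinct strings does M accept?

3

The useful subgraph on states {s1, s2, s4} is acyclic, so L(M) is finite; the longest accepting path visits 3 useful states, giving maximum string length 2.
Counting accepting paths from s1 by length: 1 of length 1, 2 of length 2. Total 3.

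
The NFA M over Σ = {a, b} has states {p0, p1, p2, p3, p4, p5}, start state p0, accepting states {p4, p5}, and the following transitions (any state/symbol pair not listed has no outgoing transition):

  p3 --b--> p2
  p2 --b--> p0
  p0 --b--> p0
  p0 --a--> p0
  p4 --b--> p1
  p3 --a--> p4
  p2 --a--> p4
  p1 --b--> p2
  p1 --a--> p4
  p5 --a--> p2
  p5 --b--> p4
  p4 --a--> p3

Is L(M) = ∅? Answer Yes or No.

Yes

The states reachable from the start state are {p0}.
None of the accepting states {p4, p5} is reachable, so no string is accepted and L(M) = ∅.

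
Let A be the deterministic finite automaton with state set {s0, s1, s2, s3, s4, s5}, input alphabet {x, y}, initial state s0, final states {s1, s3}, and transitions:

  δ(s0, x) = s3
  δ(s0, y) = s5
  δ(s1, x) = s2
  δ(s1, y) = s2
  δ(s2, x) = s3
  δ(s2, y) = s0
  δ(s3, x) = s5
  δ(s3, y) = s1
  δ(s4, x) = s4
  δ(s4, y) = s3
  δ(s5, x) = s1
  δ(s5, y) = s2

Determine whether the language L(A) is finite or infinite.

infinite

State s0 is reachable from the start and can reach an accepting state, and it lies on the cycle s0 → s3 → s1 → s2 → s0.
Traversing that cycle any number of times yields accepted strings of unbounded length, so the language is infinite.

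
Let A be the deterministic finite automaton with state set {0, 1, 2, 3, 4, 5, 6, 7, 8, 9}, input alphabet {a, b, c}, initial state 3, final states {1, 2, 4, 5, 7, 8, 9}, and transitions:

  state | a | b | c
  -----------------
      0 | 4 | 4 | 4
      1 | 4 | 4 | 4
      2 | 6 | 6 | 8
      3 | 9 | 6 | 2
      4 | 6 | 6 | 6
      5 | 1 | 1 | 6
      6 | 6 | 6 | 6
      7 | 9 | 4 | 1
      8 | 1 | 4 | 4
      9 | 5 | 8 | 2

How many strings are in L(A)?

33

The useful subgraph on states {1, 2, 3, 4, 5, 8, 9} is acyclic, so L(A) is finite; the longest accepting path visits 6 useful states, giving maximum string length 5.
Counting accepting paths from 3 by length: 2 of length 1, 4 of length 2, 9 of length 3, 15 of length 4, 3 of length 5. Total 33.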